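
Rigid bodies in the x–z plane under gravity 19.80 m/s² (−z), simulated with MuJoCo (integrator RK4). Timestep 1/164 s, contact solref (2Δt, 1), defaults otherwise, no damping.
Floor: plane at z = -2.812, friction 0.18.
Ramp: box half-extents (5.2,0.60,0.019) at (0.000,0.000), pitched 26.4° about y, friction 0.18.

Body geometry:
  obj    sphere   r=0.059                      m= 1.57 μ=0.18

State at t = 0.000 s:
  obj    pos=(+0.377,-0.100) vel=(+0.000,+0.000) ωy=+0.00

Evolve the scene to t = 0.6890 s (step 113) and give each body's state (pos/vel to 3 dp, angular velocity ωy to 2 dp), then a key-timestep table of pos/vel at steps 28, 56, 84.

State at t = 0.6890 s:
  obj    pos=(+1.714,-0.764) vel=(+3.882,-1.927) ωy=+73.40

Key-timestep trajectory:
   step    t(s)  obj.x    obj.z    obj.vx   obj.vz 
     28  0.1707   +0.459  -0.141  +0.962  -0.478
     56  0.3415   +0.706  -0.263  +1.924  -0.955
     84  0.5122   +1.116  -0.467  +2.886  -1.432


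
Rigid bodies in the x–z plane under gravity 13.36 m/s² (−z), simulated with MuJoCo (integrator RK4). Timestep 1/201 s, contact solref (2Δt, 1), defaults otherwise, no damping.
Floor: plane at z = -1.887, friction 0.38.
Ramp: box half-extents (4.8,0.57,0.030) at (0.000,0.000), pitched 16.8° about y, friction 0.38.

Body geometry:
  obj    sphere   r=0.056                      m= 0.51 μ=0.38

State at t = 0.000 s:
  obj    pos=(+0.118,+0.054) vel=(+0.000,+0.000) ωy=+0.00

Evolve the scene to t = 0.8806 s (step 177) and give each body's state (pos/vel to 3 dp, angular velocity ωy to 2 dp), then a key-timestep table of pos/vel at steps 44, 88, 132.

State at t = 0.8806 s:
  obj    pos=(+1.142,-0.255) vel=(+2.325,-0.702) ωy=+43.37

Key-timestep trajectory:
   step    t(s)  obj.x    obj.z    obj.vx   obj.vz 
     44  0.2189   +0.181  +0.035  +0.578  -0.175
     88  0.4378   +0.371  -0.022  +1.156  -0.349
    132  0.6567   +0.688  -0.118  +1.734  -0.524


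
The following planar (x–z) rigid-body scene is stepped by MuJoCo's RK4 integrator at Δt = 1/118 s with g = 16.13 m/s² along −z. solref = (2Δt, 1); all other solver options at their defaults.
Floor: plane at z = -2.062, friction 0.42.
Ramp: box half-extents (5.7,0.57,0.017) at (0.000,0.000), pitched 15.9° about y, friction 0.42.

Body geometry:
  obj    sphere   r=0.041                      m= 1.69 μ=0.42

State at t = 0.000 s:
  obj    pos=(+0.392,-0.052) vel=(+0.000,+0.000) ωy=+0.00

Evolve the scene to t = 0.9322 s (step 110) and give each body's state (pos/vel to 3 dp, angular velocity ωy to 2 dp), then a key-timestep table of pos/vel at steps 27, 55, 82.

State at t = 0.9322 s:
  obj    pos=(+1.711,-0.427) vel=(+2.829,-0.806) ωy=+71.76

Key-timestep trajectory:
   step    t(s)  obj.x    obj.z    obj.vx   obj.vz 
     27  0.2288   +0.472  -0.074  +0.695  -0.198
     55  0.4661   +0.722  -0.145  +1.415  -0.403
     82  0.6949   +1.125  -0.260  +2.109  -0.601


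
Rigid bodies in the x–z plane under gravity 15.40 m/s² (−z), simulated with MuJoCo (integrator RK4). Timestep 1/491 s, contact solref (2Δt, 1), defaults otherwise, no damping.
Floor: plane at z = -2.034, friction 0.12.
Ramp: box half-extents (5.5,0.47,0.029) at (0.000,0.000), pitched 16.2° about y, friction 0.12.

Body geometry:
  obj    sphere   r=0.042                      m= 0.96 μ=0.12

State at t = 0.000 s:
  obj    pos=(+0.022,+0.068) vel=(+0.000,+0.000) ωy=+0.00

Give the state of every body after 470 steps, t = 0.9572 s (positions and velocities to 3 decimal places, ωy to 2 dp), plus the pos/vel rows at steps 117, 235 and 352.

State at t = 0.9572 s:
  obj    pos=(+1.372,-0.325) vel=(+2.821,-0.820) ωy=+69.94

Key-timestep trajectory:
   step    t(s)  obj.x    obj.z    obj.vx   obj.vz 
    117  0.2383   +0.106  +0.043  +0.702  -0.204
    235  0.4786   +0.360  -0.031  +1.411  -0.410
    352  0.7169   +0.779  -0.152  +2.113  -0.614


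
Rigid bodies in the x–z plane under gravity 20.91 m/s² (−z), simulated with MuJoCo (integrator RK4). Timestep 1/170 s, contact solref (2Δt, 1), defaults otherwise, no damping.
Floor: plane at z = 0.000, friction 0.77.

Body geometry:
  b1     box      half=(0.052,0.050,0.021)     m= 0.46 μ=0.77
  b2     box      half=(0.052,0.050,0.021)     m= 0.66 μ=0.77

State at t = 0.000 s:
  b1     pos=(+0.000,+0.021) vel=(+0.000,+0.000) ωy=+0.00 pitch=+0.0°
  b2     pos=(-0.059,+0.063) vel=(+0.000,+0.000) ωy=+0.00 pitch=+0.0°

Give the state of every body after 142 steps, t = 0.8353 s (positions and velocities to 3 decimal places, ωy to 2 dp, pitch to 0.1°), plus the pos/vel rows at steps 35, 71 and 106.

State at t = 0.8353 s:
  b1     pos=(+0.001,+0.021) vel=(+0.001,+0.000) ωy=+0.00 pitch=+0.0°
  b2     pos=(-0.071,+0.052) vel=(+0.000,-0.001) ωy=+0.04 pitch=-45.5°

Key-timestep trajectory:
   step    t(s)  b1.x    b1.z    b1.vx   b1.vz   b2.x    b2.z    b2.vx   b2.vz 
     35  0.2059   +0.000  +0.021  +0.000  +0.000   -0.080  +0.055  +0.059  -0.011
     71  0.4176   +0.000  +0.021  +0.001  +0.000   -0.071  +0.052  +0.000  -0.001
    106  0.6235   +0.001  +0.021  +0.001  +0.000   -0.071  +0.052  +0.000  -0.001


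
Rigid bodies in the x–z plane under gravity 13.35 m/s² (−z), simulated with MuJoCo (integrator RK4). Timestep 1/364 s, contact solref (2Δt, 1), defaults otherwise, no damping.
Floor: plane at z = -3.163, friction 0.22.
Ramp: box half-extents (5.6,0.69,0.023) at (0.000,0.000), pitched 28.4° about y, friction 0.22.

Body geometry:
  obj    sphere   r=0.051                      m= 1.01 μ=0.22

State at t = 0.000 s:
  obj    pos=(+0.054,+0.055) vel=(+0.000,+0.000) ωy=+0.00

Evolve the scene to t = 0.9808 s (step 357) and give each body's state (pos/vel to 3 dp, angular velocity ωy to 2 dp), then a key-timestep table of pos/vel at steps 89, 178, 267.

State at t = 0.9808 s:
  obj    pos=(+1.973,-0.983) vel=(+3.913,-2.116) ωy=+87.21

Key-timestep trajectory:
   step    t(s)  obj.x    obj.z    obj.vx   obj.vz 
     89  0.2445   +0.173  -0.010  +0.976  -0.528
    178  0.4890   +0.531  -0.203  +1.951  -1.055
    267  0.7335   +1.127  -0.525  +2.927  -1.582


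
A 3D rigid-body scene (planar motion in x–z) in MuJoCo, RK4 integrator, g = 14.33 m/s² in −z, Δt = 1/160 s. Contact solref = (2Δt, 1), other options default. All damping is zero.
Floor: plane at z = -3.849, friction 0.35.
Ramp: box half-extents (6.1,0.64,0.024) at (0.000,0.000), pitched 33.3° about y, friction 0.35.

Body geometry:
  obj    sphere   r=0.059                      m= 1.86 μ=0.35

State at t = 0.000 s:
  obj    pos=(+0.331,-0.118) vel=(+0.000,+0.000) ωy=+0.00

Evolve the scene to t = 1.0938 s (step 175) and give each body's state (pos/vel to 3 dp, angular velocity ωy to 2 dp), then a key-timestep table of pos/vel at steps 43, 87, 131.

State at t = 1.0938 s:
  obj    pos=(+3.141,-1.964) vel=(+5.137,-3.375) ωy=+104.16

Key-timestep trajectory:
   step    t(s)  obj.x    obj.z    obj.vx   obj.vz 
     43  0.2687   +0.501  -0.230  +1.263  -0.829
     87  0.5438   +1.026  -0.574  +2.554  -1.678
    131  0.8188   +1.906  -1.152  +3.846  -2.526


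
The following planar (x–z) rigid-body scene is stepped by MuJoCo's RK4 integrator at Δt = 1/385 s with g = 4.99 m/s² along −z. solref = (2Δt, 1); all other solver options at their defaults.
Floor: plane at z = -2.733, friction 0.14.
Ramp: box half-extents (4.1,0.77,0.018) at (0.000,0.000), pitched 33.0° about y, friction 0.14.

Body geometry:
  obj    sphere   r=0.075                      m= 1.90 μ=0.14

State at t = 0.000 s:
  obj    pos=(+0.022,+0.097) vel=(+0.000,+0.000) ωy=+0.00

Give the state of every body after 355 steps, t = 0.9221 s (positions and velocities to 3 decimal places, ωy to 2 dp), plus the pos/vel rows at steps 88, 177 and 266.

State at t = 0.9221 s:
  obj    pos=(+0.782,-0.397) vel=(+1.653,-1.060) ωy=+18.06

Key-timestep trajectory:
   step    t(s)  obj.x    obj.z    obj.vx   obj.vz 
     88  0.2286   +0.069  +0.066  +0.406  -0.271
    177  0.4597   +0.211  -0.026  +0.827  -0.523
    266  0.6909   +0.449  -0.180  +1.237  -0.798


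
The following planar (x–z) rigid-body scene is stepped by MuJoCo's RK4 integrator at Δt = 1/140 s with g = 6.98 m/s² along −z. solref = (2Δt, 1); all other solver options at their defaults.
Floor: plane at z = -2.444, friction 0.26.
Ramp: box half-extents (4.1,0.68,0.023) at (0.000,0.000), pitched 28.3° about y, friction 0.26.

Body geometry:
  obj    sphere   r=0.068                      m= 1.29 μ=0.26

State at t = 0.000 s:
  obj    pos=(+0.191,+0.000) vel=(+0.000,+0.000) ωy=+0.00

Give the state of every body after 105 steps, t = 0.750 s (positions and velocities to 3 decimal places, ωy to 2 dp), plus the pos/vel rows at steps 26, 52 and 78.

State at t = 0.750 s:
  obj    pos=(+0.777,-0.315) vel=(+1.561,-0.841) ωy=+26.06

Key-timestep trajectory:
   step    t(s)  obj.x    obj.z    obj.vx   obj.vz 
     26  0.1857   +0.227  -0.019  +0.387  -0.208
     52  0.3714   +0.335  -0.077  +0.773  -0.416
     78  0.5571   +0.514  -0.174  +1.160  -0.624


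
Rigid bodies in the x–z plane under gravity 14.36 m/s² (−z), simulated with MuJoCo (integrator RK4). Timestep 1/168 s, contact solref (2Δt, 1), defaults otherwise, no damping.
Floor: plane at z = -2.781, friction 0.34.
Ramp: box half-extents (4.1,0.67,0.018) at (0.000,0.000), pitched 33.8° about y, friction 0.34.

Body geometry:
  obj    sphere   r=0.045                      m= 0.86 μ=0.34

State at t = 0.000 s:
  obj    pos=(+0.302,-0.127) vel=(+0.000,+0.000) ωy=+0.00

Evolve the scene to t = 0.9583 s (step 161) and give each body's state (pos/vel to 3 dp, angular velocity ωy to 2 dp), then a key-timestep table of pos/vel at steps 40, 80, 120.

State at t = 0.9583 s:
  obj    pos=(+2.480,-1.584) vel=(+4.544,-3.042) ωy=+121.49

Key-timestep trajectory:
   step    t(s)  obj.x    obj.z    obj.vx   obj.vz 
     40  0.2381   +0.437  -0.217  +1.129  -0.756
     80  0.4762   +0.840  -0.487  +2.258  -1.512
    120  0.7143   +1.512  -0.936  +3.387  -2.267


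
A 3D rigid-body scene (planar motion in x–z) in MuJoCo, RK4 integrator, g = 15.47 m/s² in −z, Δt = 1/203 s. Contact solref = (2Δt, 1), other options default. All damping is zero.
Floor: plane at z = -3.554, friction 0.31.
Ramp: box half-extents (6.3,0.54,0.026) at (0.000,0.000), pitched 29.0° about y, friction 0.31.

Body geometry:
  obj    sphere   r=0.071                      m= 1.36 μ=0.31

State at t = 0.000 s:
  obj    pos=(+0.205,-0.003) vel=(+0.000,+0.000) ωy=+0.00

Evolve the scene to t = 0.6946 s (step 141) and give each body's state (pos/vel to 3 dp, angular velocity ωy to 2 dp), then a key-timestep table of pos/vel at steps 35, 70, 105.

State at t = 0.6946 s:
  obj    pos=(+1.336,-0.629) vel=(+3.255,-1.804) ωy=+52.40

Key-timestep trajectory:
   step    t(s)  obj.x    obj.z    obj.vx   obj.vz 
     35  0.1724   +0.275  -0.041  +0.808  -0.448
     70  0.3448   +0.484  -0.157  +1.616  -0.896
    105  0.5172   +0.832  -0.350  +2.424  -1.343


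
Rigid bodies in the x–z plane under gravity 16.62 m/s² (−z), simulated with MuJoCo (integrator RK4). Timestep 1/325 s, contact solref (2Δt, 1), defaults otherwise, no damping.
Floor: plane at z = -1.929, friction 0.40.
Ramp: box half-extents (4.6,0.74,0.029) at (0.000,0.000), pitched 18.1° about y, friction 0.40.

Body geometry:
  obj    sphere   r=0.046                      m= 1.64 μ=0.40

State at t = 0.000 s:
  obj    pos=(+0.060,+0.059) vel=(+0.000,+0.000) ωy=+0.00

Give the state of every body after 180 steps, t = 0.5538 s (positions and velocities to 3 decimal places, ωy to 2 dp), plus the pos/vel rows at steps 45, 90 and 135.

State at t = 0.5538 s:
  obj    pos=(+0.598,-0.116) vel=(+1.942,-0.635) ωy=+44.40

Key-timestep trajectory:
   step    t(s)  obj.x    obj.z    obj.vx   obj.vz 
     45  0.1385   +0.094  +0.048  +0.485  -0.159
     90  0.2769   +0.195  +0.015  +0.971  -0.317
    135  0.4154   +0.363  -0.040  +1.456  -0.476


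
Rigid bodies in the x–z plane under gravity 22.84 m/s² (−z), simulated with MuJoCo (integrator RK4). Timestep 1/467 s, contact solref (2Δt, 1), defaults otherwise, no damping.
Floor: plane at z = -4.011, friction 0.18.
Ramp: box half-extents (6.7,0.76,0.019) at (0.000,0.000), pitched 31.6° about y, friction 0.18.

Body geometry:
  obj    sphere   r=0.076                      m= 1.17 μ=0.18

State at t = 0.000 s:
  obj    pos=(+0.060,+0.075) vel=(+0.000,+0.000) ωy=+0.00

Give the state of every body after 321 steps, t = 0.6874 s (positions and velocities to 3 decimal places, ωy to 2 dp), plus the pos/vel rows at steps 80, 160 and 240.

State at t = 0.6874 s:
  obj    pos=(+1.780,-0.984) vel=(+5.005,-3.079) ωy=+77.30

Key-timestep trajectory:
   step    t(s)  obj.x    obj.z    obj.vx   obj.vz 
     80  0.1713   +0.167  +0.009  +1.248  -0.768
    160  0.3426   +0.487  -0.188  +2.495  -1.535
    240  0.5139   +1.022  -0.517  +3.742  -2.302


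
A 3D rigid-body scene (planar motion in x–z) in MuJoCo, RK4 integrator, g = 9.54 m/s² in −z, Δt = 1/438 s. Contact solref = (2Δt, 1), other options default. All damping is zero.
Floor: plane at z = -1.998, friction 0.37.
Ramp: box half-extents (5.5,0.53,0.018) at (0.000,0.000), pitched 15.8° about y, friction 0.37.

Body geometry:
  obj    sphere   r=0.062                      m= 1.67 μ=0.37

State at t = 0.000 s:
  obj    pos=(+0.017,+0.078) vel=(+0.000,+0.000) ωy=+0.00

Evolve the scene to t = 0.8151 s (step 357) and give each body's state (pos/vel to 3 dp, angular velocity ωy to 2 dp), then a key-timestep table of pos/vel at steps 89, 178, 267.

State at t = 0.8151 s:
  obj    pos=(+0.610,-0.090) vel=(+1.455,-0.412) ωy=+24.39

Key-timestep trajectory:
   step    t(s)  obj.x    obj.z    obj.vx   obj.vz 
     89  0.2032   +0.054  +0.068  +0.363  -0.103
    178  0.4064   +0.165  +0.037  +0.726  -0.205
    267  0.6096   +0.349  -0.016  +1.088  -0.308


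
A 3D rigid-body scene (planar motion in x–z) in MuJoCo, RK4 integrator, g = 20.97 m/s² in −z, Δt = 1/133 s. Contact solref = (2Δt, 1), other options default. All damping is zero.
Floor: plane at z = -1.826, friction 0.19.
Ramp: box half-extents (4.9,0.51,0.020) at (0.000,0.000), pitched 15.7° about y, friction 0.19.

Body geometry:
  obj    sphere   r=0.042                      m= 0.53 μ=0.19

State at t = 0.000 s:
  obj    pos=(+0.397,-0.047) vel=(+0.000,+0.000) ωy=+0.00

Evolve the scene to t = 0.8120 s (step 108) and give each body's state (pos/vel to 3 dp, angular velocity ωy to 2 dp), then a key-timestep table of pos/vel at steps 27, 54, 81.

State at t = 0.8120 s:
  obj    pos=(+1.683,-0.409) vel=(+3.168,-0.891) ωy=+78.34

Key-timestep trajectory:
   step    t(s)  obj.x    obj.z    obj.vx   obj.vz 
     27  0.2030   +0.477  -0.070  +0.792  -0.223
     54  0.4060   +0.719  -0.138  +1.584  -0.445
     81  0.6090   +1.121  -0.251  +2.376  -0.668


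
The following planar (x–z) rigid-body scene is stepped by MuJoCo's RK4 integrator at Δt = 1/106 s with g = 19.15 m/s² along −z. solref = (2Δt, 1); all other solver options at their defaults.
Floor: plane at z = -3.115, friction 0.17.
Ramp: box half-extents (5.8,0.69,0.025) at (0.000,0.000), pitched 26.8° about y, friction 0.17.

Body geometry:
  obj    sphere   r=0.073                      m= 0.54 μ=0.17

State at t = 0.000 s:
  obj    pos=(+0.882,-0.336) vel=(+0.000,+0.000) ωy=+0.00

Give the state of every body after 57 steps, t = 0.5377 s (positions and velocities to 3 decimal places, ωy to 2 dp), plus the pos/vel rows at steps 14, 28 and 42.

State at t = 0.5377 s:
  obj    pos=(+1.679,-0.738) vel=(+2.961,-1.496) ωy=+45.38

Key-timestep trajectory:
   step    t(s)  obj.x    obj.z    obj.vx   obj.vz 
     14  0.1321   +0.930  -0.360  +0.728  -0.368
     28  0.2642   +1.074  -0.433  +1.455  -0.735
     42  0.3962   +1.315  -0.554  +2.182  -1.102


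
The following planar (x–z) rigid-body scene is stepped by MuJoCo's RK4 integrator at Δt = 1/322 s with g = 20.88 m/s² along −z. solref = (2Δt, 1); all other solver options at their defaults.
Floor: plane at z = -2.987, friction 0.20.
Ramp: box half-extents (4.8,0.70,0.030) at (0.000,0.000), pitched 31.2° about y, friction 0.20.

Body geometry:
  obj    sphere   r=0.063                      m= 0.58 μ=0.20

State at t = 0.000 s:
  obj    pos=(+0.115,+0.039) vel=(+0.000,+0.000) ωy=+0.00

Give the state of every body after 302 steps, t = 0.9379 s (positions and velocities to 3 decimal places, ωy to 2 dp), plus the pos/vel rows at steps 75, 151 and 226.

State at t = 0.9379 s:
  obj    pos=(+3.022,-1.721) vel=(+6.199,-3.754) ωy=+115.00

Key-timestep trajectory:
   step    t(s)  obj.x    obj.z    obj.vx   obj.vz 
     75  0.2329   +0.294  -0.070  +1.540  -0.932
    151  0.4689   +0.842  -0.401  +3.099  -1.877
    226  0.7019   +1.743  -0.947  +4.639  -2.809


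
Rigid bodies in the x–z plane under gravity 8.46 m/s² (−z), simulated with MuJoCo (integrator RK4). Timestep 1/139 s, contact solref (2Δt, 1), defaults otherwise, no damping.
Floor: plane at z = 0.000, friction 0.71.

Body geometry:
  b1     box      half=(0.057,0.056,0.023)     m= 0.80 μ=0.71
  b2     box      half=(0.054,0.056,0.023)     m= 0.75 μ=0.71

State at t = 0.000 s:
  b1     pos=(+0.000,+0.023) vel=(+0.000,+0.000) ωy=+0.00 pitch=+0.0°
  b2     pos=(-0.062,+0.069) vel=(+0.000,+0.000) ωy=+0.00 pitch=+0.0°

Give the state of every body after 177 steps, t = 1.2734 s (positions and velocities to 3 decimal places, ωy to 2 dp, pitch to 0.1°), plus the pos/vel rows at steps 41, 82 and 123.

State at t = 1.2734 s:
  b1     pos=(+0.000,+0.023) vel=(+0.000,+0.000) ωy=+0.00 pitch=+0.0°
  b2     pos=(-0.116,+0.054) vel=(+0.000,+0.000) ωy=+0.00 pitch=-90.0°

Key-timestep trajectory:
   step    t(s)  b1.x    b1.z    b1.vx   b1.vz   b2.x    b2.z    b2.vx   b2.vz 
     41  0.2950   +0.000  +0.023  +0.000  +0.000   -0.089  +0.058  -0.113  +0.015
     82  0.5899   +0.000  +0.023  +0.000  +0.000   -0.127  +0.057  -0.031  +0.007
    123  0.8849   +0.000  +0.023  +0.000  +0.000   -0.115  +0.055  -0.125  -0.049


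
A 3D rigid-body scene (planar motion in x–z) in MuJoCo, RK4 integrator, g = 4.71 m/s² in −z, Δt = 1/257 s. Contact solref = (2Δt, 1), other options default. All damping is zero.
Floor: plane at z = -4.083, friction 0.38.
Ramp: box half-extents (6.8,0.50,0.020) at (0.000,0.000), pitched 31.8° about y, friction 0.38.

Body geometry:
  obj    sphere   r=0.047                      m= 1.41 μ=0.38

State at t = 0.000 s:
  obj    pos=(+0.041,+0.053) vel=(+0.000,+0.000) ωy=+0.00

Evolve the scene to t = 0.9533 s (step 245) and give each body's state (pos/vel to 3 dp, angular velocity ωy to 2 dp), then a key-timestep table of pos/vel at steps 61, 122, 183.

State at t = 0.9533 s:
  obj    pos=(+0.726,-0.371) vel=(+1.436,-0.891) ωy=+35.95

Key-timestep trajectory:
   step    t(s)  obj.x    obj.z    obj.vx   obj.vz 
     61  0.2374   +0.084  +0.027  +0.358  -0.222
    122  0.4747   +0.211  -0.052  +0.715  -0.444
    183  0.7121   +0.423  -0.184  +1.073  -0.665


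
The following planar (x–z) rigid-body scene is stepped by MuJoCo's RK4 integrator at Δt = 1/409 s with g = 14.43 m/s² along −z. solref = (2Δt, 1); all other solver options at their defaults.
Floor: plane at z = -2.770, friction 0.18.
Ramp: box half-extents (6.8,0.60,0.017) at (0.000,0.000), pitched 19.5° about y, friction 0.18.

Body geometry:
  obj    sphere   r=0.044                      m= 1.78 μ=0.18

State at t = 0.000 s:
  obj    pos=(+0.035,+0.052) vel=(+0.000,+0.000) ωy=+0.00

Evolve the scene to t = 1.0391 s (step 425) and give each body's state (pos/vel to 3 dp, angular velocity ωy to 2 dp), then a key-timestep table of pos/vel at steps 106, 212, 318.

State at t = 1.0391 s:
  obj    pos=(+1.786,-0.568) vel=(+3.370,-1.193) ωy=+81.25

Key-timestep trajectory:
   step    t(s)  obj.x    obj.z    obj.vx   obj.vz 
    106  0.2592   +0.144  +0.014  +0.841  -0.298
    212  0.5183   +0.471  -0.102  +1.681  -0.595
    318  0.7775   +1.015  -0.295  +2.522  -0.893


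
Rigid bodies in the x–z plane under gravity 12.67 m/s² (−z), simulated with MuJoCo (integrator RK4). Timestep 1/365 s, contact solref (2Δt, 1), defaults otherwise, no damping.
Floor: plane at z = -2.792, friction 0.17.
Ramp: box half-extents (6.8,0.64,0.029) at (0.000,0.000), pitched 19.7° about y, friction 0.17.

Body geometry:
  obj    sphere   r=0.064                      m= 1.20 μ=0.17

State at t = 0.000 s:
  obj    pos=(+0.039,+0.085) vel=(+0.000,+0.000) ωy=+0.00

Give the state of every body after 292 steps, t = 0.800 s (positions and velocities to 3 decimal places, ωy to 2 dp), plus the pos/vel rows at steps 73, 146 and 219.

State at t = 0.800 s:
  obj    pos=(+0.958,-0.244) vel=(+2.298,-0.823) ωy=+38.13

Key-timestep trajectory:
   step    t(s)  obj.x    obj.z    obj.vx   obj.vz 
     73  0.2000   +0.096  +0.064  +0.575  -0.206
    146  0.4000   +0.269  +0.003  +1.149  -0.411
    219  0.6000   +0.556  -0.100  +1.723  -0.617


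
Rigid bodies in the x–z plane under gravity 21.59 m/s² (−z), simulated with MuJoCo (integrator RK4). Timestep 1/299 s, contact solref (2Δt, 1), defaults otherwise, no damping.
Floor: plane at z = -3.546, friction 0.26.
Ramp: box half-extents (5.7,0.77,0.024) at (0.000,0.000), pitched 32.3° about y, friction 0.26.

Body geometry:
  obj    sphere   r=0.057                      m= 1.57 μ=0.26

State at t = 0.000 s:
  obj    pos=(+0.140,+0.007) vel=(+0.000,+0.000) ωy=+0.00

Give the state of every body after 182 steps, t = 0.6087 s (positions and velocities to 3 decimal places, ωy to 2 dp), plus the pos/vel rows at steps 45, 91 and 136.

State at t = 0.6087 s:
  obj    pos=(+1.431,-0.809) vel=(+4.240,-2.681) ωy=+87.97

Key-timestep trajectory:
   step    t(s)  obj.x    obj.z    obj.vx   obj.vz 
     45  0.1505   +0.219  -0.043  +1.049  -0.663
     91  0.3043   +0.463  -0.197  +2.120  -1.340
    136  0.4548   +0.861  -0.448  +3.169  -2.003


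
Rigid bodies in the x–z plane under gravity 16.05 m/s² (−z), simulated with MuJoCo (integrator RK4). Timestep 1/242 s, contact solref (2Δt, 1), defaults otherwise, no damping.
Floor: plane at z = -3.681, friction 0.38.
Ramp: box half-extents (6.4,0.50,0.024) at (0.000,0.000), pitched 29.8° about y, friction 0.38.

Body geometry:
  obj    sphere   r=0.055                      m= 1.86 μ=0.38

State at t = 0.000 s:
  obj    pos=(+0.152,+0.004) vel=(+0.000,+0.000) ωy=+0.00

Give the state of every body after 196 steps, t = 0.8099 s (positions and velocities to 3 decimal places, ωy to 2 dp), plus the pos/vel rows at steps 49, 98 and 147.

State at t = 0.8099 s:
  obj    pos=(+1.774,-0.925) vel=(+4.004,-2.293) ωy=+83.89

Key-timestep trajectory:
   step    t(s)  obj.x    obj.z    obj.vx   obj.vz 
     49  0.2025   +0.253  -0.054  +1.001  -0.573
     98  0.4050   +0.557  -0.228  +2.002  -1.147
    147  0.6074   +1.064  -0.518  +3.003  -1.720


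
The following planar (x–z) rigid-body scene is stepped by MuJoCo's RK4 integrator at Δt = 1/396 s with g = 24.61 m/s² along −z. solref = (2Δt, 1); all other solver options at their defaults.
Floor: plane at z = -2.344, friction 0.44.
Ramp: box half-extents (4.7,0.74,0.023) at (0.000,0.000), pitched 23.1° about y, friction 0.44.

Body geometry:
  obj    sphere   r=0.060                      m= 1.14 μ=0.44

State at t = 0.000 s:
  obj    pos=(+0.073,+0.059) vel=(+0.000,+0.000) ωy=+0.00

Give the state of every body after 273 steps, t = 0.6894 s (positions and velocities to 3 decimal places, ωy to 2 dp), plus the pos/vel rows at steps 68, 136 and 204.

State at t = 0.6894 s:
  obj    pos=(+1.581,-0.584) vel=(+4.373,-1.865) ωy=+79.23

Key-timestep trajectory:
   step    t(s)  obj.x    obj.z    obj.vx   obj.vz 
     68  0.1717   +0.167  +0.019  +1.090  -0.465
    136  0.3434   +0.447  -0.101  +2.179  -0.929
    204  0.5152   +0.915  -0.300  +3.268  -1.394


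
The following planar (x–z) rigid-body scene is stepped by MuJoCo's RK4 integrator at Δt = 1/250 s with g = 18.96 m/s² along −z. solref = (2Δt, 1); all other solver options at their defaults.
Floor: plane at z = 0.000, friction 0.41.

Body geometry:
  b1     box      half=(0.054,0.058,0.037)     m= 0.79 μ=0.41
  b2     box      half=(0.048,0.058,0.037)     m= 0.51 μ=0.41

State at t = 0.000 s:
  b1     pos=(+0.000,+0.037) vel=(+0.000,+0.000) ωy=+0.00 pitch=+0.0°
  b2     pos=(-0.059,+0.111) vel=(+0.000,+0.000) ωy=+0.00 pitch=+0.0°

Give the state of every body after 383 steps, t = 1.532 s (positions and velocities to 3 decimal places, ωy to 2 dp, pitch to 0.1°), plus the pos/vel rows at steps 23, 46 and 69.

State at t = 1.532 s:
  b1     pos=(+0.000,+0.037) vel=(+0.000,+0.000) ωy=+0.00 pitch=+0.0°
  b2     pos=(-0.105,+0.048) vel=(+0.000,+0.000) ωy=+0.00 pitch=-90.0°

Key-timestep trajectory:
   step    t(s)  b1.x    b1.z    b1.vx   b1.vz   b2.x    b2.z    b2.vx   b2.vz 
     23  0.0920   +0.000  +0.037  +0.000  +0.000   -0.066  +0.109  -0.168  -0.051
     46  0.1840   +0.000  +0.037  +0.000  +0.000   -0.093  +0.081  -0.384  -0.863
     69  0.2760   +0.000  +0.037  +0.000  +0.000   -0.109  +0.051  +0.110  -0.089


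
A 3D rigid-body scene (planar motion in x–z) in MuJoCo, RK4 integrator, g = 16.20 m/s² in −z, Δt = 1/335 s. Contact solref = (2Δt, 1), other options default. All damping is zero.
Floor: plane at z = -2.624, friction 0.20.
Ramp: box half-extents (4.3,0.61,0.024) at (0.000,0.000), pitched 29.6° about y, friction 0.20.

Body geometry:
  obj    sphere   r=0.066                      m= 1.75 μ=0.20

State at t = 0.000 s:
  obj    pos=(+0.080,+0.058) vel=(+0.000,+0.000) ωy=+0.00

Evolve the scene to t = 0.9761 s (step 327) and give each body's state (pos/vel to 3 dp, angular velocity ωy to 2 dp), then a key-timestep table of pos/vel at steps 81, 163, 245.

State at t = 0.9761 s:
  obj    pos=(+2.448,-1.287) vel=(+4.851,-2.756) ωy=+84.52

Key-timestep trajectory:
   step    t(s)  obj.x    obj.z    obj.vx   obj.vz 
     81  0.2418   +0.225  -0.025  +1.202  -0.683
    163  0.4866   +0.668  -0.276  +2.418  -1.374
    245  0.7313   +1.409  -0.697  +3.635  -2.065


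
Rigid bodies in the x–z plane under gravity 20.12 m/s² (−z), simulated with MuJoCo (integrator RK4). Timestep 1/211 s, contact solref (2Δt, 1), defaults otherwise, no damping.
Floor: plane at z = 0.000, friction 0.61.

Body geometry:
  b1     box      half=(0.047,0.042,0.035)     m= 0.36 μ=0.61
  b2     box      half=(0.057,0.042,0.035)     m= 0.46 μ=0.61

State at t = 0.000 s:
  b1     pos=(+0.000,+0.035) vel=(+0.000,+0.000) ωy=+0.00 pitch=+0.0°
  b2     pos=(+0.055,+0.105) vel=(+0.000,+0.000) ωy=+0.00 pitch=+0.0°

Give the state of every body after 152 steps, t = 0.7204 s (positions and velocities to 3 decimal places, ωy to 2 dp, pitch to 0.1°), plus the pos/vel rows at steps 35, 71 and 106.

State at t = 0.7204 s:
  b1     pos=(+0.000,+0.035) vel=(+0.000,+0.000) ωy=+0.00 pitch=+0.0°
  b2     pos=(+0.202,+0.035) vel=(+0.000,+0.000) ωy=+0.00 pitch=+180.0°

Key-timestep trajectory:
   step    t(s)  b1.x    b1.z    b1.vx   b1.vz   b2.x    b2.z    b2.vx   b2.vz 
     35  0.1659   +0.000  +0.035  +0.000  +0.000   +0.088  +0.067  +0.345  -1.028
     71  0.3365   +0.000  +0.035  +0.000  +0.000   +0.140  +0.067  +0.093  +0.004
    106  0.5024   +0.000  +0.035  +0.000  +0.000   +0.162  +0.064  +0.289  -0.096


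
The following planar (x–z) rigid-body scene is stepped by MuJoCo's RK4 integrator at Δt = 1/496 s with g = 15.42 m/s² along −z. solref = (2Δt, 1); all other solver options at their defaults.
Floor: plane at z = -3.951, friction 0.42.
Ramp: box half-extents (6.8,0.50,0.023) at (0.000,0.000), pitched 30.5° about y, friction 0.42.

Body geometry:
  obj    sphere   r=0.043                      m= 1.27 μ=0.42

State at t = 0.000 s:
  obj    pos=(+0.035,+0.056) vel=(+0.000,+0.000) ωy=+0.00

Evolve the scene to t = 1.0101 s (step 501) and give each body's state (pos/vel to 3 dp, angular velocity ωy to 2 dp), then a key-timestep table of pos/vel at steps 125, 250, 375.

State at t = 1.0101 s:
  obj    pos=(+2.492,-1.391) vel=(+4.865,-2.866) ωy=+131.31

Key-timestep trajectory:
   step    t(s)  obj.x    obj.z    obj.vx   obj.vz 
    125  0.2520   +0.188  -0.034  +1.214  -0.715
    250  0.5040   +0.647  -0.304  +2.428  -1.430
    375  0.7560   +1.412  -0.755  +3.642  -2.145


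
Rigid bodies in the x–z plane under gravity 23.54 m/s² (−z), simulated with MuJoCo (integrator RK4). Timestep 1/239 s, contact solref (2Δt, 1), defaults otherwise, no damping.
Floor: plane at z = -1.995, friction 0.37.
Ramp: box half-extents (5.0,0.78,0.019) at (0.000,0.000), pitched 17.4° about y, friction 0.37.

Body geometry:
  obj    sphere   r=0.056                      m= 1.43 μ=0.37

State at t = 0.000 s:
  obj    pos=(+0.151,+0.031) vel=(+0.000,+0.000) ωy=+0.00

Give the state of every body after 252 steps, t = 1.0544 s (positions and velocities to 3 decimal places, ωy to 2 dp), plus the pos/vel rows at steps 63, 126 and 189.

State at t = 1.0544 s:
  obj    pos=(+2.818,-0.805) vel=(+5.059,-1.585) ωy=+94.66

Key-timestep trajectory:
   step    t(s)  obj.x    obj.z    obj.vx   obj.vz 
     63  0.2636   +0.318  -0.021  +1.265  -0.396
    126  0.5272   +0.818  -0.178  +2.530  -0.793
    189  0.7908   +1.651  -0.439  +3.794  -1.189


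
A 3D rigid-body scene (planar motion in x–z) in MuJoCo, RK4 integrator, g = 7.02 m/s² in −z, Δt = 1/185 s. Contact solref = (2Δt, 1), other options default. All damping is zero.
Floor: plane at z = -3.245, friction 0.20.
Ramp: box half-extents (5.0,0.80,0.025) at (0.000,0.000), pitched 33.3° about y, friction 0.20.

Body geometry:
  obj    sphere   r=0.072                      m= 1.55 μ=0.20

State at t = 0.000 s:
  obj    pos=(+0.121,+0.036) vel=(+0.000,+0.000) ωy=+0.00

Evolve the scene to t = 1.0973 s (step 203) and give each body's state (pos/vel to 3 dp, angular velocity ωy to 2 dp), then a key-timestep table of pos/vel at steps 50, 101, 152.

State at t = 1.0973 s:
  obj    pos=(+1.507,-0.874) vel=(+2.525,-1.659) ωy=+41.94

Key-timestep trajectory:
   step    t(s)  obj.x    obj.z    obj.vx   obj.vz 
     50  0.2703   +0.205  -0.019  +0.622  -0.409
    101  0.5459   +0.464  -0.189  +1.256  -0.825
    152  0.8216   +0.898  -0.474  +1.891  -1.242


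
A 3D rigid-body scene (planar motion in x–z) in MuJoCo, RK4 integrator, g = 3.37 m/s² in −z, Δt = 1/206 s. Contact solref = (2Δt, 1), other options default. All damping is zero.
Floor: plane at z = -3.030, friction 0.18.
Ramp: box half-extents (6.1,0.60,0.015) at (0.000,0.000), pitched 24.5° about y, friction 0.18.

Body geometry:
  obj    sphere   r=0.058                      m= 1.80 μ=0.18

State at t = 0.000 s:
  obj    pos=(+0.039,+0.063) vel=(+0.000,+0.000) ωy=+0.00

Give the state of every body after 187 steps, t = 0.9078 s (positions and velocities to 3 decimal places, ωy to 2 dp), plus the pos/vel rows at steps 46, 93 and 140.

State at t = 0.9078 s:
  obj    pos=(+0.413,-0.108) vel=(+0.825,-0.376) ωy=+15.62

Key-timestep trajectory:
   step    t(s)  obj.x    obj.z    obj.vx   obj.vz 
     46  0.2233   +0.062  +0.052  +0.203  -0.092
     93  0.4515   +0.131  +0.020  +0.410  -0.187
    140  0.6796   +0.249  -0.033  +0.617  -0.281


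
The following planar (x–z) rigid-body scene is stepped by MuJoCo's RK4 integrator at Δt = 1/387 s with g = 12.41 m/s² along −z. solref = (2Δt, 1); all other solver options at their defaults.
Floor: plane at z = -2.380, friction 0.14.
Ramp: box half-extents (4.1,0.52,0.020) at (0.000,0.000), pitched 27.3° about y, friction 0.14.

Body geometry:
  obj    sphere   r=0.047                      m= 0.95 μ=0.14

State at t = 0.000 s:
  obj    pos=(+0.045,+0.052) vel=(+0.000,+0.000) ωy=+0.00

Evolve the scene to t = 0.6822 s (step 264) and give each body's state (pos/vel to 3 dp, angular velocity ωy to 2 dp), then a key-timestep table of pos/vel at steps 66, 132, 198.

State at t = 0.6822 s:
  obj    pos=(+0.903,-0.391) vel=(+2.517,-1.293) ωy=+55.99

Key-timestep trajectory:
   step    t(s)  obj.x    obj.z    obj.vx   obj.vz 
     66  0.1705   +0.099  +0.024  +0.632  -0.319
    132  0.3411   +0.260  -0.059  +1.257  -0.655
    198  0.5116   +0.528  -0.197  +1.888  -0.970


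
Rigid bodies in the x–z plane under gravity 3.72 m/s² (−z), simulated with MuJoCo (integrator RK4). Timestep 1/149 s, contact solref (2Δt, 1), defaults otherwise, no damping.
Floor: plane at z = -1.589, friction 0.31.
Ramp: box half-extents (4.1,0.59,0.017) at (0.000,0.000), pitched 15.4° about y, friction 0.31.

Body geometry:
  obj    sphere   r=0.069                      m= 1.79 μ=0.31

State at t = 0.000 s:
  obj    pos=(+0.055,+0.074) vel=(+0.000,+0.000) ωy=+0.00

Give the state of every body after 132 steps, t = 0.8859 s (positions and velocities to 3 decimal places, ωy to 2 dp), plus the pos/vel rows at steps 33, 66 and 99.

State at t = 0.8859 s:
  obj    pos=(+0.322,+0.001) vel=(+0.603,-0.166) ωy=+9.06

Key-timestep trajectory:
   step    t(s)  obj.x    obj.z    obj.vx   obj.vz 
     33  0.2215   +0.072  +0.069  +0.151  -0.042
     66  0.4430   +0.122  +0.056  +0.301  -0.083
     99  0.6644   +0.205  +0.033  +0.452  -0.125


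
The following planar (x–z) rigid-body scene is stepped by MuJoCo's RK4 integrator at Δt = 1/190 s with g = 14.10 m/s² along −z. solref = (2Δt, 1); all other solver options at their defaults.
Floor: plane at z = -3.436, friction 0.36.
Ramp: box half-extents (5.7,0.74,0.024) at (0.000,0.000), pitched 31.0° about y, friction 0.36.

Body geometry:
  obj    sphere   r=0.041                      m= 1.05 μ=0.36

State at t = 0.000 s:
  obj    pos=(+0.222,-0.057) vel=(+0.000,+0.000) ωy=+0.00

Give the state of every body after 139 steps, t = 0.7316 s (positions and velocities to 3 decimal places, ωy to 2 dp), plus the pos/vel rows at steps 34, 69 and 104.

State at t = 0.7316 s:
  obj    pos=(+1.412,-0.772) vel=(+3.253,-1.954) ωy=+92.53

Key-timestep trajectory:
   step    t(s)  obj.x    obj.z    obj.vx   obj.vz 
     34  0.1789   +0.293  -0.100  +0.796  -0.478
     69  0.3632   +0.515  -0.234  +1.615  -0.970
    104  0.5474   +0.888  -0.458  +2.434  -1.462


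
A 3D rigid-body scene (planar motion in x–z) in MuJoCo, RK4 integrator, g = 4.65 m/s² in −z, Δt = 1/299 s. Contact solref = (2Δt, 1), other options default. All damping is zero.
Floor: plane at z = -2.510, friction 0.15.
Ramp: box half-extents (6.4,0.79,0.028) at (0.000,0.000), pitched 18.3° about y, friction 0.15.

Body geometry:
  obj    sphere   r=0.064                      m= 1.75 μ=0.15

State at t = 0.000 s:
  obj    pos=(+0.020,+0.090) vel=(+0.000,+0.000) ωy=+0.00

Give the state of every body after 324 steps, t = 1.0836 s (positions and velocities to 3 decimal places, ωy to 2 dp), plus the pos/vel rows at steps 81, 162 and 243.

State at t = 1.0836 s:
  obj    pos=(+0.601,-0.102) vel=(+1.073,-0.355) ωy=+17.66

Key-timestep trajectory:
   step    t(s)  obj.x    obj.z    obj.vx   obj.vz 
     81  0.2709   +0.056  +0.078  +0.268  -0.089
    162  0.5418   +0.165  +0.042  +0.537  -0.177
    243  0.8127   +0.347  -0.018  +0.805  -0.266


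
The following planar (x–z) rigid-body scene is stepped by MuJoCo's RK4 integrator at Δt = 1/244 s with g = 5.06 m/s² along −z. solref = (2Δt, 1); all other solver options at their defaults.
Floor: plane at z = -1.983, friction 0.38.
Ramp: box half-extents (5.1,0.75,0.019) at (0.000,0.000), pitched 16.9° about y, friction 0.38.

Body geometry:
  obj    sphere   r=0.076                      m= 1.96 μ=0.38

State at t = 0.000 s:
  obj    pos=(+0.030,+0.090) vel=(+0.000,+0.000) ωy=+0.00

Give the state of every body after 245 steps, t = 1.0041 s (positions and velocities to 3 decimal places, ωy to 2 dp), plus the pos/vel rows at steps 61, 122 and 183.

State at t = 1.0041 s:
  obj    pos=(+0.537,-0.064) vel=(+1.009,-0.307) ωy=+13.88

Key-timestep trajectory:
   step    t(s)  obj.x    obj.z    obj.vx   obj.vz 
     61  0.2500   +0.061  +0.081  +0.251  -0.076
    122  0.5000   +0.156  +0.052  +0.503  -0.153
    183  0.7500   +0.313  +0.004  +0.754  -0.229


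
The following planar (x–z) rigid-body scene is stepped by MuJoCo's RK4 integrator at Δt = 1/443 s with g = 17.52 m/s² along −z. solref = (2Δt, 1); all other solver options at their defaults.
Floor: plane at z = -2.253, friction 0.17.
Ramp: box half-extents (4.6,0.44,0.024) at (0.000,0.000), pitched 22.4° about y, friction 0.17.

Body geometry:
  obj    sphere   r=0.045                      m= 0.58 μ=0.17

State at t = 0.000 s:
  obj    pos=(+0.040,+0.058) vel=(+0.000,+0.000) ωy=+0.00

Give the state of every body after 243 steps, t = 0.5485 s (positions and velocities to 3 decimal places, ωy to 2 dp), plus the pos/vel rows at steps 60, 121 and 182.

State at t = 0.5485 s:
  obj    pos=(+0.703,-0.215) vel=(+2.419,-0.997) ωy=+58.12

Key-timestep trajectory:
   step    t(s)  obj.x    obj.z    obj.vx   obj.vz 
     60  0.1354   +0.081  +0.041  +0.597  -0.246
    121  0.2731   +0.205  -0.010  +1.204  -0.496
    182  0.4108   +0.412  -0.095  +1.812  -0.747


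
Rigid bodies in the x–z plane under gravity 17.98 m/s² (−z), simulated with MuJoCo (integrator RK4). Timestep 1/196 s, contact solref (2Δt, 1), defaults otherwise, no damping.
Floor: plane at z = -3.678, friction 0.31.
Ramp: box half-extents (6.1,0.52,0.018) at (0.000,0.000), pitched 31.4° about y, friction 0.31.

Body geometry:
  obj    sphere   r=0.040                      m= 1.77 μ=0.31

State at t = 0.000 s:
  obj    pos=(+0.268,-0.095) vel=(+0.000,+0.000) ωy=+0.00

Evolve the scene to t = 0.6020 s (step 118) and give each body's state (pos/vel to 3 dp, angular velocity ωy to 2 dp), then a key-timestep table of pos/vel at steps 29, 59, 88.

State at t = 0.6020 s:
  obj    pos=(+1.303,-0.727) vel=(+3.438,-2.099) ωy=+100.67

Key-timestep trajectory:
   step    t(s)  obj.x    obj.z    obj.vx   obj.vz 
     29  0.1480   +0.330  -0.134  +0.845  -0.516
     59  0.3010   +0.527  -0.254  +1.719  -1.049
     88  0.4490   +0.844  -0.447  +2.564  -1.565


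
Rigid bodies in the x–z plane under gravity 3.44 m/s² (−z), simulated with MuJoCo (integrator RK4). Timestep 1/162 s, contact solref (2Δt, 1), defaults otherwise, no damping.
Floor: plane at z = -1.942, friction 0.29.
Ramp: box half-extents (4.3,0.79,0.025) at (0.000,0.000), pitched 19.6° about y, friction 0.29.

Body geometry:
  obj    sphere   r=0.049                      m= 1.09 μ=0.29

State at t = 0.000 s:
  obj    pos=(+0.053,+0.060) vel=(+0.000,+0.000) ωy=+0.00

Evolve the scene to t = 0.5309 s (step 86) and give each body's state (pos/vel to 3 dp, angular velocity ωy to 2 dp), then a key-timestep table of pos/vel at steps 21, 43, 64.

State at t = 0.5309 s:
  obj    pos=(+0.162,+0.021) vel=(+0.412,-0.147) ωy=+8.93

Key-timestep trajectory:
   step    t(s)  obj.x    obj.z    obj.vx   obj.vz 
     21  0.1296   +0.059  +0.057  +0.101  -0.036
     43  0.2654   +0.080  +0.050  +0.206  -0.073
     64  0.3951   +0.114  +0.038  +0.307  -0.109


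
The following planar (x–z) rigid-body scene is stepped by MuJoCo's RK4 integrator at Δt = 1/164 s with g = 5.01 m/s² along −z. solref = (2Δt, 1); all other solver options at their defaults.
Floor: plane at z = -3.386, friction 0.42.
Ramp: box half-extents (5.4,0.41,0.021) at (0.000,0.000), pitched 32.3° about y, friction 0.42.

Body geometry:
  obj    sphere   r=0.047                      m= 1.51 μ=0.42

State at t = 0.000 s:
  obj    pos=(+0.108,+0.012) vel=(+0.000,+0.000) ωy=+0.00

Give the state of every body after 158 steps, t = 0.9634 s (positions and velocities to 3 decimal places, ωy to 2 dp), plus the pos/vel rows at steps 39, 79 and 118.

State at t = 0.9634 s:
  obj    pos=(+0.858,-0.462) vel=(+1.557,-0.984) ωy=+39.19

Key-timestep trajectory:
   step    t(s)  obj.x    obj.z    obj.vx   obj.vz 
     39  0.2378   +0.154  -0.017  +0.384  -0.243
     79  0.4817   +0.296  -0.106  +0.779  -0.492
    118  0.7195   +0.527  -0.252  +1.163  -0.735


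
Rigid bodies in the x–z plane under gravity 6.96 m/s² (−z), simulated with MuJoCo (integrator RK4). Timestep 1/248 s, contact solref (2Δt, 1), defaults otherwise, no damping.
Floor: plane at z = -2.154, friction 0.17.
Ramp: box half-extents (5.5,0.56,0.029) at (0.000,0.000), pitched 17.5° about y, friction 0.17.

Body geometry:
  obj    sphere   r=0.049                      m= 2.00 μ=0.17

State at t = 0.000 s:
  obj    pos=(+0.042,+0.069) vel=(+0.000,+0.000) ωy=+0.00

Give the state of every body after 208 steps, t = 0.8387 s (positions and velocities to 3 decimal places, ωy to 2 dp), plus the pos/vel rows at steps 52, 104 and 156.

State at t = 0.8387 s:
  obj    pos=(+0.543,-0.090) vel=(+1.196,-0.377) ωy=+25.58

Key-timestep trajectory:
   step    t(s)  obj.x    obj.z    obj.vx   obj.vz 
     52  0.2097   +0.073  +0.059  +0.299  -0.094
    104  0.4194   +0.167  +0.029  +0.598  -0.189
    156  0.6290   +0.324  -0.020  +0.897  -0.283
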